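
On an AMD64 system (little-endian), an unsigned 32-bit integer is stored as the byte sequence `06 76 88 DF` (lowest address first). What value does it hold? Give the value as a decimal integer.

In little-endian order the low byte comes first in memory.
Reassemble most-significant byte first: DF 88 76 06 → 0xDF887606.
0xDF887606 = 3750262278.

3750262278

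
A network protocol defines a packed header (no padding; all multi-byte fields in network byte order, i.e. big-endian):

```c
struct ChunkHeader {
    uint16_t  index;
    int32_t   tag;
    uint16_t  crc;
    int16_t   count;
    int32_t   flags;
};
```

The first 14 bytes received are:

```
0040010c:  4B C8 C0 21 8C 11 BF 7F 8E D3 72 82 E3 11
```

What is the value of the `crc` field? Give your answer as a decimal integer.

49023

`crc` follows `index` (2 B), `tag` (4 B), so it starts at offset 2 + 4 = 6 and occupies 2 bytes.
Bytes at offsets 6..7: BF 7F.
Big-endian: lowest address holds the most-significant byte.
The bytes are already most-significant first: 0xBF7F.
0xBF7F = 49023.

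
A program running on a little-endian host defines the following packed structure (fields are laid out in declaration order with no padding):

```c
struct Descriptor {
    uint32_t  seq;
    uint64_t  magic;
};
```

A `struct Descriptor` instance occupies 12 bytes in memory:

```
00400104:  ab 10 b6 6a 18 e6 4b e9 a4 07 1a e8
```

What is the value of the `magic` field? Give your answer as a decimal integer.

16724688571063854616

`magic` follows `seq` (4 bytes), so it starts at byte offset 4 and occupies 8 bytes.
Bytes at offsets 4..11: 18 E6 4B E9 A4 07 1A E8.
In little-endian order the low byte comes first in memory.
Reassemble most-significant byte first: E8 1A 07 A4 E9 4B E6 18 → 0xE81A07A4E94BE618.
0xE81A07A4E94BE618 = 16724688571063854616.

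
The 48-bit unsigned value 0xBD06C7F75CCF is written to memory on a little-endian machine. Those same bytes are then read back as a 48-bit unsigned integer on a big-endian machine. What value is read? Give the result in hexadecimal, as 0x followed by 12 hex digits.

Stored little-endian, the bytes at ascending addresses are CF 5C F7 C7 06 BD.
Read back as big-endian, the last byte is least significant, giving 0xCF5CF7C706BD.

0xCF5CF7C706BD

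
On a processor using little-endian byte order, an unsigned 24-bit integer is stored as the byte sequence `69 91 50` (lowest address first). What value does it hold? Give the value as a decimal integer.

In little-endian order the low byte comes first in memory.
Reassemble most-significant byte first: 50 91 69 → 0x509169.
0x509169 = 5280105.

5280105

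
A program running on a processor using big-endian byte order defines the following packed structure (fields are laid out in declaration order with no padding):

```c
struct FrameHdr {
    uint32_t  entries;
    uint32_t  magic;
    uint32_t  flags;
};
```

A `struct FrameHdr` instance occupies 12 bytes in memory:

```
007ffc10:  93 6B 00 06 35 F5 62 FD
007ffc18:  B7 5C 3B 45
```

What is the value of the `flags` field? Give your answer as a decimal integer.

`flags` follows `entries` (4 B), `magic` (4 B), so it starts at offset 4 + 4 = 8 and occupies 4 bytes.
Bytes at offsets 8..11: B7 5C 3B 45.
Big-endian: lowest address holds the most-significant byte.
The bytes are already most-significant first: 0xB75C3B45.
0xB75C3B45 = 3076275013.

3076275013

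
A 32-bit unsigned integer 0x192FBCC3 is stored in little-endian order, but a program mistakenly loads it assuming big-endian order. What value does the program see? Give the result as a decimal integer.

3283889945

Stored little-endian, the bytes at ascending addresses are C3 BC 2F 19.
Read back as big-endian, the last byte is least significant, giving 0xC3BC2F19.
0xC3BC2F19 = 3283889945.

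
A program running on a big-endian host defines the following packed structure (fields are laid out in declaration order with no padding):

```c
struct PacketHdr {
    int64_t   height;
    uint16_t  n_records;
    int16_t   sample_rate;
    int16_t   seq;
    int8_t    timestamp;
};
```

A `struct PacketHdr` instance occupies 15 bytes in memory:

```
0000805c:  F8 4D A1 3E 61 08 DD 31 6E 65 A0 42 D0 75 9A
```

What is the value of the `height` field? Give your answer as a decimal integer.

-554609889808687823

`height` is the first field, at byte offset 0, occupying 8 bytes.
Bytes at offsets 0..7: F8 4D A1 3E 61 08 DD 31.
Big-endian: lowest address holds the most-significant byte.
The bytes are already most-significant first: 0xF84DA13E6108DD31.
Top bit is set, so as a signed 64-bit value this is 0xF84DA13E6108DD31 − 2^64 = -554609889808687823.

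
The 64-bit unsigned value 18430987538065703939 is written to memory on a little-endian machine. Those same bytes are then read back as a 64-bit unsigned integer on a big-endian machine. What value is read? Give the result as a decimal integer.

271358003054495999

18430987538065703939 in 64-bit hexadecimal is 0xFFC80583AA0EC403.
Stored little-endian, the bytes at ascending addresses are 03 C4 0E AA 83 05 C8 FF.
Read back as big-endian, the last byte is least significant, giving 0x03C40EAA8305C8FF.
0x03C40EAA8305C8FF = 271358003054495999.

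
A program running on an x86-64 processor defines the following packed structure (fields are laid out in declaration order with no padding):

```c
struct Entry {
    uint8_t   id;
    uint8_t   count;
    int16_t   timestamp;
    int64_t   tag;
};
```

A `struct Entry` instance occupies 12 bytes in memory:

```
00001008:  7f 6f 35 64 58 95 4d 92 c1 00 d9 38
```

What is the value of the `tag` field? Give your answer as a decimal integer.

`tag` follows `id` (1 B), `count` (1 B), `timestamp` (2 B), so it starts at offset 1 + 1 + 2 = 4 and occupies 8 bytes.
Bytes at offsets 4..11: 58 95 4D 92 C1 00 D9 38.
In little-endian order the low byte comes first in memory.
Reassemble most-significant byte first: 38 D9 00 C1 92 4D 95 58 → 0x38D900C1924D9558.
0x38D900C1924D9558 = 4096306167453422936.

4096306167453422936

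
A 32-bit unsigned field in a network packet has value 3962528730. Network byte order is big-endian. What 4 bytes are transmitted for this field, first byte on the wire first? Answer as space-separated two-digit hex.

EC 2F 63 DA

3962528730 in hexadecimal, padded to 32 bits, is 0xEC2F63DA.
Split into bytes (most-significant first): EC 2F 63 DA.
Big-endian stores the most-significant byte at the lowest address.
So the memory order matches the most-significant-first order: EC 2F 63 DA.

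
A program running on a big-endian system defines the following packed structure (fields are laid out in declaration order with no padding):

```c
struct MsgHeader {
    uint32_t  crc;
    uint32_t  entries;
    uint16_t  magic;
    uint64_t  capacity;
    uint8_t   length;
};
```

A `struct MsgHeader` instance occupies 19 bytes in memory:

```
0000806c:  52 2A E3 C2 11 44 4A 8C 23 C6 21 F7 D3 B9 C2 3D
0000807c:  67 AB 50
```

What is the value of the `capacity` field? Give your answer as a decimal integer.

2447657717280368555

`capacity` follows `crc` (4 B), `entries` (4 B), `magic` (2 B), so it starts at offset 4 + 4 + 2 = 10 and occupies 8 bytes.
Bytes at offsets 10..17: 21 F7 D3 B9 C2 3D 67 AB.
Big-endian: lowest address holds the most-significant byte.
The bytes are already most-significant first: 0x21F7D3B9C23D67AB.
0x21F7D3B9C23D67AB = 2447657717280368555.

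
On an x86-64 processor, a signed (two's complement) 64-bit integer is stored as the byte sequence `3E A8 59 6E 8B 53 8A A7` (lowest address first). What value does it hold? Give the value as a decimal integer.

-6374190464272586690

Little-endian stores the least-significant byte at the lowest address.
Reassemble most-significant byte first: A7 8A 53 8B 6E 59 A8 3E → 0xA78A538B6E59A83E.
Top bit is set, so as a signed 64-bit value this is 0xA78A538B6E59A83E − 2^64 = -6374190464272586690.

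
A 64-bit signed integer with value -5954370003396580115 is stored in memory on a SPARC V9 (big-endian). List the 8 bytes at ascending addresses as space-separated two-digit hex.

Two's complement of -5954370003396580115 in 64 bits: 5954370003396580115 = 0x52A22BF871B1D313; invert → 0xAD5DD4078E4E2CEC; add 1 → 0xAD5DD4078E4E2CED.
Split into bytes (most-significant first): AD 5D D4 07 8E 4E 2C ED.
Big-endian: lowest address holds the most-significant byte.
So the memory order matches the most-significant-first order: AD 5D D4 07 8E 4E 2C ED.

AD 5D D4 07 8E 4E 2C ED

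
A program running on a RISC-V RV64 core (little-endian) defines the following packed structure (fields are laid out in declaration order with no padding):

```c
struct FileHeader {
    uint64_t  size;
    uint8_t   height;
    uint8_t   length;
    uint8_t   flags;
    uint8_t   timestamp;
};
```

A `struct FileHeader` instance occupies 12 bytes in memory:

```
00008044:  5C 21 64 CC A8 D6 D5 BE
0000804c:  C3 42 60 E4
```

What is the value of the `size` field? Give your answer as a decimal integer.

`size` is the first field, at byte offset 0, occupying 8 bytes.
Bytes at offsets 0..7: 5C 21 64 CC A8 D6 D5 BE.
Little-endian stores the least-significant byte at the lowest address.
Reassemble most-significant byte first: BE D5 D6 A8 CC 64 21 5C → 0xBED5D6A8CC64215C.
0xBED5D6A8CC64215C = 13751133057717641564.

13751133057717641564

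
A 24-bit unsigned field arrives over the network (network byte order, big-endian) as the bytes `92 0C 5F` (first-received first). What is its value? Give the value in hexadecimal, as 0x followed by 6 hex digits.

In big-endian order the high byte comes first in memory.
The bytes are already most-significant first: 0x920C5F.

0x920C5F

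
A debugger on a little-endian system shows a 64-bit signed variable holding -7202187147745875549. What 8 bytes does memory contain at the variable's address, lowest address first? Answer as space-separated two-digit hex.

Two's complement of -7202187147745875549 in 64 bits: 7202187147745875549 = 0x63F34F0D5346D65D; invert → 0x9C0CB0F2ACB929A2; add 1 → 0x9C0CB0F2ACB929A3.
Split into bytes (most-significant first): 9C 0C B0 F2 AC B9 29 A3.
In little-endian order the low byte comes first in memory.
So at ascending addresses the bytes are A3 29 B9 AC F2 B0 0C 9C.

A3 29 B9 AC F2 B0 0C 9C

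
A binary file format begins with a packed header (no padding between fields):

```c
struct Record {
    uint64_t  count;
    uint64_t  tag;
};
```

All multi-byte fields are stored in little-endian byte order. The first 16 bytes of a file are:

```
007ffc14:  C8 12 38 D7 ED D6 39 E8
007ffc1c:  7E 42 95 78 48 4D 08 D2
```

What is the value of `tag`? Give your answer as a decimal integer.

`tag` follows `count` (8 bytes), so it starts at byte offset 8 and occupies 8 bytes.
Bytes at offsets 8..15: 7E 42 95 78 48 4D 08 D2.
In little-endian order the low byte comes first in memory.
Reassemble most-significant byte first: D2 08 4D 48 78 95 42 7E → 0xD2084D487895427E.
0xD2084D487895427E = 15134431521434583678.

15134431521434583678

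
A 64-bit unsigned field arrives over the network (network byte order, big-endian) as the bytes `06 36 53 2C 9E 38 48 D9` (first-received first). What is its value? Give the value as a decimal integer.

In big-endian order the high byte comes first in memory.
The bytes are already most-significant first: 0x0636532C9E3848D9.
0x0636532C9E3848D9 = 447636664068098265.

447636664068098265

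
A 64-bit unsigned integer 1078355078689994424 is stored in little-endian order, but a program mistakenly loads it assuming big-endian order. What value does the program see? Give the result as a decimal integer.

13273812410299774734

1078355078689994424 in 64-bit hexadecimal is 0x0EF7163B0F0E36B8.
Stored little-endian, the bytes at ascending addresses are B8 36 0E 0F 3B 16 F7 0E.
Read back as big-endian, the last byte is least significant, giving 0xB8360E0F3B16F70E.
0xB8360E0F3B16F70E = 13273812410299774734.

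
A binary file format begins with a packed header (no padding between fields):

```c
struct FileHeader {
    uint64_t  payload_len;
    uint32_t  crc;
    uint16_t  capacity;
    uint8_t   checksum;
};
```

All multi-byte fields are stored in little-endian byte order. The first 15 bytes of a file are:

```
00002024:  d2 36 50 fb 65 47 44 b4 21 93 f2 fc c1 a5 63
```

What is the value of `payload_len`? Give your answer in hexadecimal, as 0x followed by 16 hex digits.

`payload_len` is the first field, at byte offset 0, occupying 8 bytes.
Bytes at offsets 0..7: D2 36 50 FB 65 47 44 B4.
Little-endian stores the least-significant byte at the lowest address.
Reassemble most-significant byte first: B4 44 47 65 FB 50 36 D2 → 0xB4444765FB5036D2.

0xB4444765FB5036D2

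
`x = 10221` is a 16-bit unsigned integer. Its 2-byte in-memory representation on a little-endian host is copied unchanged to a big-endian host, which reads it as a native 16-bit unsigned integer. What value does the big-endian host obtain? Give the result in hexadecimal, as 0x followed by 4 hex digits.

0xED27

10221 in 16-bit hexadecimal is 0x27ED.
Stored little-endian, the bytes at ascending addresses are ED 27.
Read back as big-endian, the last byte is least significant, giving 0xED27.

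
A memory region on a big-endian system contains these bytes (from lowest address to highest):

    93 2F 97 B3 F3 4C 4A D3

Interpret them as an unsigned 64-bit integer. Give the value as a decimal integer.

10605862446617610963

Big-endian stores the most-significant byte at the lowest address.
The bytes are already most-significant first: 0x932F97B3F34C4AD3.
0x932F97B3F34C4AD3 = 10605862446617610963.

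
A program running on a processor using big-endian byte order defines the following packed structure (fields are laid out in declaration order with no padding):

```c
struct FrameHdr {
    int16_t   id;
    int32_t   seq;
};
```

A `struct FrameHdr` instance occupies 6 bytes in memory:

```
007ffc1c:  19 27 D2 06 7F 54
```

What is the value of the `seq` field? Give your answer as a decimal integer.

-771326124

`seq` follows `id` (2 bytes), so it starts at byte offset 2 and occupies 4 bytes.
Bytes at offsets 2..5: D2 06 7F 54.
In big-endian order the high byte comes first in memory.
The bytes are already most-significant first: 0xD2067F54.
Top bit is set, so as a signed 32-bit value this is 0xD2067F54 − 2^32 = -771326124.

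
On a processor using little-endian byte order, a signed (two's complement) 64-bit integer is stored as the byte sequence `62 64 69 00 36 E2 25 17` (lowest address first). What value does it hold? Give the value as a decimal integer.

In little-endian order the low byte comes first in memory.
Reassemble most-significant byte first: 17 25 E2 36 00 69 64 62 → 0x1725E23600696462.
0x1725E23600696462 = 1667987958573655138.

1667987958573655138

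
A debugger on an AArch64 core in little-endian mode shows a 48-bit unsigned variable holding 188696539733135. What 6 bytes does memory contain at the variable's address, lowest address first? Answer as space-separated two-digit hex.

188696539733135 in hexadecimal, padded to 48 bits, is 0xAB9E56389C8F.
Split into bytes (most-significant first): AB 9E 56 38 9C 8F.
Little-endian: lowest address holds the least-significant byte.
So at ascending addresses the bytes are 8F 9C 38 56 9E AB.

8F 9C 38 56 9E AB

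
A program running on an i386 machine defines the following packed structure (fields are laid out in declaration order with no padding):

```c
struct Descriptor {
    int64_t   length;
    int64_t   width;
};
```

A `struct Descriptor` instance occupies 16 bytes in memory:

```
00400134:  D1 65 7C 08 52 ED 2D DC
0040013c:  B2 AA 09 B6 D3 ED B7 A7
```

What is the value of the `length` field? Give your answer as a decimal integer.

-2581146074827954735

`length` is the first field, at byte offset 0, occupying 8 bytes.
Bytes at offsets 0..7: D1 65 7C 08 52 ED 2D DC.
Little-endian stores the least-significant byte at the lowest address.
Reassemble most-significant byte first: DC 2D ED 52 08 7C 65 D1 → 0xDC2DED52087C65D1.
Top bit is set, so as a signed 64-bit value this is 0xDC2DED52087C65D1 − 2^64 = -2581146074827954735.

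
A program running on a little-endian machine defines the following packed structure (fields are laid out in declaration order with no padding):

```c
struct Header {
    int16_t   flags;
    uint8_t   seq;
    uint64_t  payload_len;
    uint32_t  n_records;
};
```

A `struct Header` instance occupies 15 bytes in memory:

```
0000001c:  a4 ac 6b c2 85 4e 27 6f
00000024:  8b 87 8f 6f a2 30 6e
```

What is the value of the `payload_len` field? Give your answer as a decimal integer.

10342388378796721602

`payload_len` follows `flags` (2 B), `seq` (1 B), so it starts at offset 2 + 1 = 3 and occupies 8 bytes.
Bytes at offsets 3..10: C2 85 4E 27 6F 8B 87 8F.
Little-endian stores the least-significant byte at the lowest address.
Reassemble most-significant byte first: 8F 87 8B 6F 27 4E 85 C2 → 0x8F878B6F274E85C2.
0x8F878B6F274E85C2 = 10342388378796721602.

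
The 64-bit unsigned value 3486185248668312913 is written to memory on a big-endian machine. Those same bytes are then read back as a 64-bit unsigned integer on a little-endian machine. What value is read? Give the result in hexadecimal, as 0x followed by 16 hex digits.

0x51E51458036B6130

3486185248668312913 in 64-bit hexadecimal is 0x30616B035814E551.
Stored big-endian, the bytes at ascending addresses are 30 61 6B 03 58 14 E5 51.
Read back as little-endian, the first byte is least significant, giving 0x51E51458036B6130.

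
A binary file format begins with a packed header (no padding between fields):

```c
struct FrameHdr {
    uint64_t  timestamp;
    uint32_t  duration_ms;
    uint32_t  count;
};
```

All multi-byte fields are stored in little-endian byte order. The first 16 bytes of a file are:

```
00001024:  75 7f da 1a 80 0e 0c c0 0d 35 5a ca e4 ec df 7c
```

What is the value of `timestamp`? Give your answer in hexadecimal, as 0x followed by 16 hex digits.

`timestamp` is the first field, at byte offset 0, occupying 8 bytes.
Bytes at offsets 0..7: 75 7F DA 1A 80 0E 0C C0.
Little-endian: lowest address holds the least-significant byte.
Reassemble most-significant byte first: C0 0C 0E 80 1A DA 7F 75 → 0xC00C0E801ADA7F75.

0xC00C0E801ADA7F75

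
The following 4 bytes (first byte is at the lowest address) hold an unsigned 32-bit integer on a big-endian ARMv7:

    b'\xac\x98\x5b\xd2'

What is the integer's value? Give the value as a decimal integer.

In big-endian order the high byte comes first in memory.
The bytes are already most-significant first: 0xAC985BD2.
0xAC985BD2 = 2895666130.

2895666130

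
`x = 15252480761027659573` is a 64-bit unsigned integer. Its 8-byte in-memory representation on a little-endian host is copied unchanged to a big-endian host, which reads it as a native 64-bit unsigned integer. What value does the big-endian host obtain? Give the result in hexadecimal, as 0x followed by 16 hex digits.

0x358788E870B2ABD3

15252480761027659573 in 64-bit hexadecimal is 0xD3ABB270E8888735.
Stored little-endian, the bytes at ascending addresses are 35 87 88 E8 70 B2 AB D3.
Read back as big-endian, the last byte is least significant, giving 0x358788E870B2ABD3.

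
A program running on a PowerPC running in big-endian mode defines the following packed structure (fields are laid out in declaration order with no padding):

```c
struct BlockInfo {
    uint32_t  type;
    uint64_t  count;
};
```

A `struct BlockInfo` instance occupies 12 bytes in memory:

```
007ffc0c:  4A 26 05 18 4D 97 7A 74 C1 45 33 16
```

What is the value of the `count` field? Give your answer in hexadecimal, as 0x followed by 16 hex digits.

`count` follows `type` (4 bytes), so it starts at byte offset 4 and occupies 8 bytes.
Bytes at offsets 4..11: 4D 97 7A 74 C1 45 33 16.
Big-endian stores the most-significant byte at the lowest address.
The bytes are already most-significant first: 0x4D977A74C1453316.

0x4D977A74C1453316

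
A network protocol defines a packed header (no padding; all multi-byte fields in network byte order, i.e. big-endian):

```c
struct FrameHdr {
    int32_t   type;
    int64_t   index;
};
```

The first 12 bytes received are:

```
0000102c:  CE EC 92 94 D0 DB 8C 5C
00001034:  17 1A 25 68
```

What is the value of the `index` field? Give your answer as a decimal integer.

`index` follows `type` (4 bytes), so it starts at byte offset 4 and occupies 8 bytes.
Bytes at offsets 4..11: D0 DB 8C 5C 17 1A 25 68.
Big-endian: lowest address holds the most-significant byte.
The bytes are already most-significant first: 0xD0DB8C5C171A2568.
Top bit is set, so as a signed 64-bit value this is 0xD0DB8C5C171A2568 − 2^64 = -3396967166768437912.

-3396967166768437912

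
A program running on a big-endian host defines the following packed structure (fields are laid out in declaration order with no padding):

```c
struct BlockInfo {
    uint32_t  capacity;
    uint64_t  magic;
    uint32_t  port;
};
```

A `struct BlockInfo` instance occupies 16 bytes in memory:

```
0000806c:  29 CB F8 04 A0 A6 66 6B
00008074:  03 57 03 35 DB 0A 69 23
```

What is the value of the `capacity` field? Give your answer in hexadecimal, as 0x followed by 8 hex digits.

0x29CBF804

`capacity` is the first field, at byte offset 0, occupying 4 bytes.
Bytes at offsets 0..3: 29 CB F8 04.
Big-endian stores the most-significant byte at the lowest address.
The bytes are already most-significant first: 0x29CBF804.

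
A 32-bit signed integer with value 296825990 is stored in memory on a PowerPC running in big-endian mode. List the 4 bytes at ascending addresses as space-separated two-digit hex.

11 B1 34 86

296825990 in hexadecimal, padded to 32 bits, is 0x11B13486.
Split into bytes (most-significant first): 11 B1 34 86.
Big-endian stores the most-significant byte at the lowest address.
So the memory order matches the most-significant-first order: 11 B1 34 86.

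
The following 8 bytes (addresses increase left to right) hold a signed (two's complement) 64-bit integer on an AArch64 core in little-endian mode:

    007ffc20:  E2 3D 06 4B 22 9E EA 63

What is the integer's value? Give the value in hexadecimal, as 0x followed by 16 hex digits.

Little-endian: lowest address holds the least-significant byte.
Reassemble most-significant byte first: 63 EA 9E 22 4B 06 3D E2 → 0x63EA9E224B063DE2.

0x63EA9E224B063DE2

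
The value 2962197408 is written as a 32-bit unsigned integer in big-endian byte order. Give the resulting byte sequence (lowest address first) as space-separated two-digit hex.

2962197408 in hexadecimal, padded to 32 bits, is 0xB08F8BA0.
Split into bytes (most-significant first): B0 8F 8B A0.
Big-endian: lowest address holds the most-significant byte.
So the memory order matches the most-significant-first order: B0 8F 8B A0.

B0 8F 8B A0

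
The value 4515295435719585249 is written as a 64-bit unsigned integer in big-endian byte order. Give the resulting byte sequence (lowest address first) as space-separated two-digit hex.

3E A9 8D 46 96 02 2D E1

4515295435719585249 in hexadecimal, padded to 64 bits, is 0x3EA98D4696022DE1.
Split into bytes (most-significant first): 3E A9 8D 46 96 02 2D E1.
In big-endian order the high byte comes first in memory.
So the memory order matches the most-significant-first order: 3E A9 8D 46 96 02 2D E1.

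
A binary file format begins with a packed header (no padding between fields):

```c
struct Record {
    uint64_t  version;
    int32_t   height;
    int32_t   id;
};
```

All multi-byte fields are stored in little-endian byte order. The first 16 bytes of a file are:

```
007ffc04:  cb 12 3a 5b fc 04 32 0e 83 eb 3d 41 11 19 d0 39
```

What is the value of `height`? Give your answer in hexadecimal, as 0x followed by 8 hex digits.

0x413DEB83

`height` follows `version` (8 bytes), so it starts at byte offset 8 and occupies 4 bytes.
Bytes at offsets 8..11: 83 EB 3D 41.
Little-endian: lowest address holds the least-significant byte.
Reassemble most-significant byte first: 41 3D EB 83 → 0x413DEB83.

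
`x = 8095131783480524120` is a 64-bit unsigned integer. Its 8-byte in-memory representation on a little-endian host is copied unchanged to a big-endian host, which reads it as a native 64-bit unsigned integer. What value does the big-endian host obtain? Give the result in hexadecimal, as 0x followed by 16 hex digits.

0x58BD549C77AF5770

8095131783480524120 in 64-bit hexadecimal is 0x7057AF779C54BD58.
Stored little-endian, the bytes at ascending addresses are 58 BD 54 9C 77 AF 57 70.
Read back as big-endian, the last byte is least significant, giving 0x58BD549C77AF5770.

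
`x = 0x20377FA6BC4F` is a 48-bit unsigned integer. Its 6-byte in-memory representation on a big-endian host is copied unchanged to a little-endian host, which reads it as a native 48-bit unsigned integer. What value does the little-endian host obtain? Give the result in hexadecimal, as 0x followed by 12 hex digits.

0x4FBCA67F3720

Stored big-endian, the bytes at ascending addresses are 20 37 7F A6 BC 4F.
Read back as little-endian, the first byte is least significant, giving 0x4FBCA67F3720.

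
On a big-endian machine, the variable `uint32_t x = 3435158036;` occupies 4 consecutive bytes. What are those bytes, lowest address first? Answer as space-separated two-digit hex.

CC C0 5A 14

3435158036 in hexadecimal, padded to 32 bits, is 0xCCC05A14.
Split into bytes (most-significant first): CC C0 5A 14.
In big-endian order the high byte comes first in memory.
So the memory order matches the most-significant-first order: CC C0 5A 14.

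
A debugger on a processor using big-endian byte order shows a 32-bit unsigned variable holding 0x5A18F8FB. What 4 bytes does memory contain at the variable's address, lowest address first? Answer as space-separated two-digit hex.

Split into bytes (most-significant first): 5A 18 F8 FB.
In big-endian order the high byte comes first in memory.
So the memory order matches the most-significant-first order: 5A 18 F8 FB.

5A 18 F8 FB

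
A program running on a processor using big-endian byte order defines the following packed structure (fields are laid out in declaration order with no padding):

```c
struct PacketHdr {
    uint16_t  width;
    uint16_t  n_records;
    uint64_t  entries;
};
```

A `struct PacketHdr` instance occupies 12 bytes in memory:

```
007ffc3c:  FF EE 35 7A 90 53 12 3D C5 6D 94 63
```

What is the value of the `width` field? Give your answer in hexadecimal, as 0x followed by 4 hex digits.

0xFFEE

`width` is the first field, at byte offset 0, occupying 2 bytes.
Bytes at offsets 0..1: FF EE.
Big-endian: lowest address holds the most-significant byte.
The bytes are already most-significant first: 0xFFEE.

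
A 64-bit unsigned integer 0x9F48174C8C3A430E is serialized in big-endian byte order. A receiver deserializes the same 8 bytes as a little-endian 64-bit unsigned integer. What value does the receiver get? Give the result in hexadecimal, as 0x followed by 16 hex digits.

Stored big-endian, the bytes at ascending addresses are 9F 48 17 4C 8C 3A 43 0E.
Read back as little-endian, the first byte is least significant, giving 0x0E433A8C4C17489F.

0x0E433A8C4C17489F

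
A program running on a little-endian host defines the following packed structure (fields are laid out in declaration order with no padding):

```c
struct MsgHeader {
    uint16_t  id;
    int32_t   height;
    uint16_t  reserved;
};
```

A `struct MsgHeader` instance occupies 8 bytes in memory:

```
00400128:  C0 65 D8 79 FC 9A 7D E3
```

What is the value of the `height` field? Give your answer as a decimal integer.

-1694729768

`height` follows `id` (2 bytes), so it starts at byte offset 2 and occupies 4 bytes.
Bytes at offsets 2..5: D8 79 FC 9A.
In little-endian order the low byte comes first in memory.
Reassemble most-significant byte first: 9A FC 79 D8 → 0x9AFC79D8.
Top bit is set, so as a signed 32-bit value this is 0x9AFC79D8 − 2^32 = -1694729768.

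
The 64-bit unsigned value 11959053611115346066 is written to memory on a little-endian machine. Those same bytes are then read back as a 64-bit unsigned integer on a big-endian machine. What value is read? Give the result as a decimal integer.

11959053611115346066 in 64-bit hexadecimal is 0xA5F717E5C461F892.
Stored little-endian, the bytes at ascending addresses are 92 F8 61 C4 E5 17 F7 A5.
Read back as big-endian, the last byte is least significant, giving 0x92F861C4E517F7A5.
0x92F861C4E517F7A5 = 10590322022046758821.

10590322022046758821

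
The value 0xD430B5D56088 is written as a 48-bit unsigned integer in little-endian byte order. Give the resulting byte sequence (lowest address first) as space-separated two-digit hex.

Split into bytes (most-significant first): D4 30 B5 D5 60 88.
Little-endian: lowest address holds the least-significant byte.
So at ascending addresses the bytes are 88 60 D5 B5 30 D4.

88 60 D5 B5 30 D4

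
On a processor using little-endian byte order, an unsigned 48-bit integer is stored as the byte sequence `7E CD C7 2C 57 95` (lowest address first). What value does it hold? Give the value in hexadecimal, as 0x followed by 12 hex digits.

In little-endian order the low byte comes first in memory.
Reassemble most-significant byte first: 95 57 2C C7 CD 7E → 0x95572CC7CD7E.

0x95572CC7CD7E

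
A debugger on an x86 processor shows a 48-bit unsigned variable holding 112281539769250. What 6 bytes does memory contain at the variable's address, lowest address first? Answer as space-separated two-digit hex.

112281539769250 in hexadecimal, padded to 48 bits, is 0x661E954AF3A2.
Split into bytes (most-significant first): 66 1E 95 4A F3 A2.
Little-endian: lowest address holds the least-significant byte.
So at ascending addresses the bytes are A2 F3 4A 95 1E 66.

A2 F3 4A 95 1E 66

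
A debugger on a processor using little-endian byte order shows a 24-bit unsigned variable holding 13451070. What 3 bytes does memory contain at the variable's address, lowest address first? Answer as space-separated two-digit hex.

13451070 in hexadecimal, padded to 24 bits, is 0xCD3F3E.
Split into bytes (most-significant first): CD 3F 3E.
Little-endian: lowest address holds the least-significant byte.
So at ascending addresses the bytes are 3E 3F CD.

3E 3F CD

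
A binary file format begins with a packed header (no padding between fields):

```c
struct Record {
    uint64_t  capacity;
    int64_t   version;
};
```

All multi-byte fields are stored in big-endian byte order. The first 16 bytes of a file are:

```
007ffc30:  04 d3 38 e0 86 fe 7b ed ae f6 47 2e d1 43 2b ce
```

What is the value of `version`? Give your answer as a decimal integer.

-5839401600434361394

`version` follows `capacity` (8 bytes), so it starts at byte offset 8 and occupies 8 bytes.
Bytes at offsets 8..15: AE F6 47 2E D1 43 2B CE.
In big-endian order the high byte comes first in memory.
The bytes are already most-significant first: 0xAEF6472ED1432BCE.
Top bit is set, so as a signed 64-bit value this is 0xAEF6472ED1432BCE − 2^64 = -5839401600434361394.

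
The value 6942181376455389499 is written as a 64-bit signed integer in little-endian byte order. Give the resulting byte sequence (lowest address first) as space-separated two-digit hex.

6942181376455389499 in hexadecimal, padded to 64 bits, is 0x6057952E3DF4B13B.
Split into bytes (most-significant first): 60 57 95 2E 3D F4 B1 3B.
Little-endian stores the least-significant byte at the lowest address.
So at ascending addresses the bytes are 3B B1 F4 3D 2E 95 57 60.

3B B1 F4 3D 2E 95 57 60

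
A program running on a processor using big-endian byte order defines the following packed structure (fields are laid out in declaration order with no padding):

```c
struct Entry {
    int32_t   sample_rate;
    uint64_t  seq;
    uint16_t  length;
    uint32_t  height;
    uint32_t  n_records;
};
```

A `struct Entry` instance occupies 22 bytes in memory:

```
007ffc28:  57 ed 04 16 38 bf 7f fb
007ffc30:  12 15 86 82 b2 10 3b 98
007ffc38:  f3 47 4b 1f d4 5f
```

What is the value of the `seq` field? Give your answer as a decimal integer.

`seq` follows `sample_rate` (4 bytes), so it starts at byte offset 4 and occupies 8 bytes.
Bytes at offsets 4..11: 38 BF 7F FB 12 15 86 82.
Big-endian: lowest address holds the most-significant byte.
The bytes are already most-significant first: 0x38BF7FFB12158682.
0x38BF7FFB12158682 = 4089127702992619138.

4089127702992619138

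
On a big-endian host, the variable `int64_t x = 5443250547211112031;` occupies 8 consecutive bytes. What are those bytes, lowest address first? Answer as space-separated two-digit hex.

5443250547211112031 in hexadecimal, padded to 64 bits, is 0x4B8A4F8879F80E5F.
Split into bytes (most-significant first): 4B 8A 4F 88 79 F8 0E 5F.
In big-endian order the high byte comes first in memory.
So the memory order matches the most-significant-first order: 4B 8A 4F 88 79 F8 0E 5F.

4B 8A 4F 88 79 F8 0E 5F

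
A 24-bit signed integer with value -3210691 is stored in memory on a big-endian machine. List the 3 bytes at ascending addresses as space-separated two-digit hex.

Two's complement of -3210691 in 24 bits: 3210691 = 0x30FDC3; invert → 0xCF023C; add 1 → 0xCF023D.
Split into bytes (most-significant first): CF 02 3D.
Big-endian: lowest address holds the most-significant byte.
So the memory order matches the most-significant-first order: CF 02 3D.

CF 02 3D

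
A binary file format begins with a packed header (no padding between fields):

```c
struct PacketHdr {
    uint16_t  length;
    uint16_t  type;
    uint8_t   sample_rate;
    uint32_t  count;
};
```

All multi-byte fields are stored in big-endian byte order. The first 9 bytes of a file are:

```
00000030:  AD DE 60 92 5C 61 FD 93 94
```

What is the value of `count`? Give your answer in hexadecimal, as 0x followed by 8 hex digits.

0x61FD9394

`count` follows `length` (2 B), `type` (2 B), `sample_rate` (1 B), so it starts at offset 2 + 2 + 1 = 5 and occupies 4 bytes.
Bytes at offsets 5..8: 61 FD 93 94.
In big-endian order the high byte comes first in memory.
The bytes are already most-significant first: 0x61FD9394.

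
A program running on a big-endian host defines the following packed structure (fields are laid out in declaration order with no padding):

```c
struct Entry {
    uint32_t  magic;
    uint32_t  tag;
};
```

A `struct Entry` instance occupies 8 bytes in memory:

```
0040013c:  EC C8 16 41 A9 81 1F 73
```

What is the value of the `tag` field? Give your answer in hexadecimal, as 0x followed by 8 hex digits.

0xA9811F73

`tag` follows `magic` (4 bytes), so it starts at byte offset 4 and occupies 4 bytes.
Bytes at offsets 4..7: A9 81 1F 73.
In big-endian order the high byte comes first in memory.
The bytes are already most-significant first: 0xA9811F73.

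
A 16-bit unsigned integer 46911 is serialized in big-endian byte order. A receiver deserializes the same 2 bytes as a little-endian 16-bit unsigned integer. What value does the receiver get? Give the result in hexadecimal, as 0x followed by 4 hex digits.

46911 in 16-bit hexadecimal is 0xB73F.
Stored big-endian, the bytes at ascending addresses are B7 3F.
Read back as little-endian, the first byte is least significant, giving 0x3FB7.

0x3FB7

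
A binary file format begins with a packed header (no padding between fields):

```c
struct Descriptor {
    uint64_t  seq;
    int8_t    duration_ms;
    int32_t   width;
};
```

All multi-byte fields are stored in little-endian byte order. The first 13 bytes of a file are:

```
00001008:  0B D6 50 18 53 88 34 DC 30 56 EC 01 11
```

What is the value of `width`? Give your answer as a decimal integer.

285338710

`width` follows `seq` (8 B), `duration_ms` (1 B), so it starts at offset 8 + 1 = 9 and occupies 4 bytes.
Bytes at offsets 9..12: 56 EC 01 11.
In little-endian order the low byte comes first in memory.
Reassemble most-significant byte first: 11 01 EC 56 → 0x1101EC56.
0x1101EC56 = 285338710.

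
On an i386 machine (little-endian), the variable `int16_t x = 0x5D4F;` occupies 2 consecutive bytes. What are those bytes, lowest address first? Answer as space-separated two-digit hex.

Split into bytes (most-significant first): 5D 4F.
Little-endian: lowest address holds the least-significant byte.
So at ascending addresses the bytes are 4F 5D.

4F 5D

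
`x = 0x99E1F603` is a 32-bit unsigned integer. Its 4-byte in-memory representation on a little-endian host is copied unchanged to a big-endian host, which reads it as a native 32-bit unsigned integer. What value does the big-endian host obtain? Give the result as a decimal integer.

Stored little-endian, the bytes at ascending addresses are 03 F6 E1 99.
Read back as big-endian, the last byte is least significant, giving 0x03F6E199.
0x03F6E199 = 66511257.

66511257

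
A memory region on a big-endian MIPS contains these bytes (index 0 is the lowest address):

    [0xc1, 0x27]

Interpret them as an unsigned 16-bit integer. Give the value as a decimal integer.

Big-endian stores the most-significant byte at the lowest address.
The bytes are already most-significant first: 0xC127.
0xC127 = 49447.

49447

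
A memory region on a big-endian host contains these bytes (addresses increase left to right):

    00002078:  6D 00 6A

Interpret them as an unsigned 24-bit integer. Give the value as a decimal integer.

Big-endian: lowest address holds the most-significant byte.
The bytes are already most-significant first: 0x6D006A.
0x6D006A = 7143530.

7143530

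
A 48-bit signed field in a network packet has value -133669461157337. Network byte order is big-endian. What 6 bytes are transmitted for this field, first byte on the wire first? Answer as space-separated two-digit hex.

Two's complement of -133669461157337 in 48 bits: 133669461157337 = 0x799258BFE5D9; invert → 0x866DA7401A26; add 1 → 0x866DA7401A27.
Split into bytes (most-significant first): 86 6D A7 40 1A 27.
Big-endian stores the most-significant byte at the lowest address.
So the memory order matches the most-significant-first order: 86 6D A7 40 1A 27.

86 6D A7 40 1A 27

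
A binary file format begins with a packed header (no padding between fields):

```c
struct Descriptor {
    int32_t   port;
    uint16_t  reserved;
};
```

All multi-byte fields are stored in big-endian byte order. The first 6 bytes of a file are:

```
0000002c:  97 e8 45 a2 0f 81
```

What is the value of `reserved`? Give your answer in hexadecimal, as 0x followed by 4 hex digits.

0x0F81

`reserved` follows `port` (4 bytes), so it starts at byte offset 4 and occupies 2 bytes.
Bytes at offsets 4..5: 0F 81.
Big-endian stores the most-significant byte at the lowest address.
The bytes are already most-significant first: 0x0F81.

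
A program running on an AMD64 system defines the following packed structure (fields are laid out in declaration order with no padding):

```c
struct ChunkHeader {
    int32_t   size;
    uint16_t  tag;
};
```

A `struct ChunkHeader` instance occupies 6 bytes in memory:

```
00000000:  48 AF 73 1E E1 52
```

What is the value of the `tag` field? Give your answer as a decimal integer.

`tag` follows `size` (4 bytes), so it starts at byte offset 4 and occupies 2 bytes.
Bytes at offsets 4..5: E1 52.
Little-endian stores the least-significant byte at the lowest address.
Reassemble most-significant byte first: 52 E1 → 0x52E1.
0x52E1 = 21217.

21217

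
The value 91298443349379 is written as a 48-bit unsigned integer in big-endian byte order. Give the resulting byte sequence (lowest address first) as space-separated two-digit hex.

53 09 13 48 CD 83

91298443349379 in hexadecimal, padded to 48 bits, is 0x53091348CD83.
Split into bytes (most-significant first): 53 09 13 48 CD 83.
Big-endian stores the most-significant byte at the lowest address.
So the memory order matches the most-significant-first order: 53 09 13 48 CD 83.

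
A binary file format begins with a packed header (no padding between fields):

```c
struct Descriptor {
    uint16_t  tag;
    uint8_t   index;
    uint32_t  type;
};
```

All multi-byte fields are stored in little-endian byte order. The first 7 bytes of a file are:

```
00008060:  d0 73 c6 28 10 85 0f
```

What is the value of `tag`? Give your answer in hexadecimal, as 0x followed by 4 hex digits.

`tag` is the first field, at byte offset 0, occupying 2 bytes.
Bytes at offsets 0..1: D0 73.
Little-endian stores the least-significant byte at the lowest address.
Reassemble most-significant byte first: 73 D0 → 0x73D0.

0x73D0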